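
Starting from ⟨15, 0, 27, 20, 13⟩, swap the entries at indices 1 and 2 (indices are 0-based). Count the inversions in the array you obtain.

Positions 1 and 2 hold 0 and 27; after swapping, the array is [15, 27, 0, 20, 13].
For each element, count later entries that are smaller:
15: 2
27: 3
0: 0
20: 1
13: 0
Sum: 2 + 3 + 0 + 1 + 0 = 6

There are 6 inversions.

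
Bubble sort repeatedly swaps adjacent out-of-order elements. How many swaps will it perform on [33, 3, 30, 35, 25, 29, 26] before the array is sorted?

There are 12 adjacent swaps.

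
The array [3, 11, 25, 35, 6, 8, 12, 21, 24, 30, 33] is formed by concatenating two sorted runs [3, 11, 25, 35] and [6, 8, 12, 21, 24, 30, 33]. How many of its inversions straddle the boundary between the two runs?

Take each right-half value and tally the left-half values above it:
r = 6: 11, 25, 35 → 3
r = 8: 11, 25, 35 → 3
r = 12: 25, 35 → 2
r = 21: 25, 35 → 2
r = 24: 25, 35 → 2
r = 30: 35 → 1
r = 33: 35 → 1
Cross-inversions: 3 + 3 + 2 + 2 + 2 + 1 + 1 = 14

Split inversions: 14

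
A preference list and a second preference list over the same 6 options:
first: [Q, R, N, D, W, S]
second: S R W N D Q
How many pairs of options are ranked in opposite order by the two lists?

Pairs: 11

Assign each item its position (1..6) in the first ordering, then rewrite the second ordering as that position sequence:
positions: Q→1, R→2, N→3, D→4, W→5, S→6
second ordering as positions: [6, 2, 5, 3, 4, 1]
Discordant pairs = inversions in this position sequence.
6: 2, 5, 3, 4, 1 → 5
2: 1 → 1
5: 3, 4, 1 → 3
3: 1 → 1
4: 1 → 1
1: 0
Total: 5 + 1 + 3 + 1 + 1 + 0 = 11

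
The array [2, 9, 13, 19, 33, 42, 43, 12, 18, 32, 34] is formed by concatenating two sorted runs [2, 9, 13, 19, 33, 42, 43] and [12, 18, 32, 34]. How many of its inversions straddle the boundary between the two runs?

14 cross-inversions

For each element r of the right run, count left-run elements greater than r:
r = 12: 13, 19, 33, 42, 43 → 5
r = 18: 19, 33, 42, 43 → 4
r = 32: 33, 42, 43 → 3
r = 34: 42, 43 → 2
Cross-inversions: 5 + 4 + 3 + 2 = 14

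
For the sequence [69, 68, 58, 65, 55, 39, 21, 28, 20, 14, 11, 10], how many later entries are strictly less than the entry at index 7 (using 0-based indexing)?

The element at index 7 is 28.
Elements after it: 20, 14, 11, 10
Those smaller than 28: 20, 14, 11, 10

4 such elements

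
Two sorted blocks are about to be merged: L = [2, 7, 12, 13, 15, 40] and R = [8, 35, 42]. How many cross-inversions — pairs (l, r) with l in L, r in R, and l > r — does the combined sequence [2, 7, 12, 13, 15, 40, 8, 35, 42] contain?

5

Count, for every r in R, how many entries of L exceed r:
r = 8: 12, 13, 15, 40 → 4
r = 35: 40 → 1
r = 42: none → 0
Cross-inversions: 4 + 1 + 0 = 5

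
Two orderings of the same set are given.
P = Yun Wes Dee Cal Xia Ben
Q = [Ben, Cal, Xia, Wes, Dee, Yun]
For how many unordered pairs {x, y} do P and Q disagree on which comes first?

Assign each item its position (1..6) in the first ordering, then rewrite the second ordering as that position sequence:
positions: Yun→1, Wes→2, Dee→3, Cal→4, Xia→5, Ben→6
second ordering as positions: [6, 4, 5, 2, 3, 1]
Discordant pairs = inversions in this position sequence.
6: 4, 5, 2, 3, 1 → 5
4: 2, 3, 1 → 3
5: 2, 3, 1 → 3
2: 1 → 1
3: 1 → 1
1: 0
Total: 5 + 3 + 3 + 1 + 1 + 0 = 13

13 disagreeing pairs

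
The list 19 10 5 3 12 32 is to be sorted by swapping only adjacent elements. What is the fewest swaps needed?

Swaps: 7

Each adjacent swap fixes exactly one inversion, so the minimum swap count equals the number of inversions.
Count inversions — for each element, later elements that are smaller:
19: 10, 5, 3, 12 → 4
10: 5, 3 → 2
5: 3 → 1
3: none → 0
12: none → 0
32: none → 0
Total inversions: 4 + 2 + 1 + 0 + 0 + 0 = 7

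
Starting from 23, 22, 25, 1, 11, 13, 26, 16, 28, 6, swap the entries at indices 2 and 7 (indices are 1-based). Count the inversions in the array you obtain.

Positions 2 and 7 hold 22 and 26; after swapping, the array is [23, 26, 25, 1, 11, 13, 22, 16, 28, 6].
Count, for each position, how many later elements it exceeds:
23: 6
26: 7
25: 6
1: 0
11: 1
13: 1
22: 2
16: 1
28: 1
6: 0
Sum: 6 + 7 + 6 + 0 + 1 + 1 + 2 + 1 + 1 + 0 = 25

25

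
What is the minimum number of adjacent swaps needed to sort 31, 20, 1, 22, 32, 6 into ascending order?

There are 8 swaps.

The minimum number of adjacent swaps to sort an array equals its inversion count, since every such swap removes exactly one inversion.
Count inversions — for each element, later elements that are smaller:
31: 20, 1, 22, 6 → 4
20: 1, 6 → 2
1: none → 0
22: 6 → 1
32: 6 → 1
6: none → 0
Total inversions: 4 + 2 + 0 + 1 + 1 + 0 = 8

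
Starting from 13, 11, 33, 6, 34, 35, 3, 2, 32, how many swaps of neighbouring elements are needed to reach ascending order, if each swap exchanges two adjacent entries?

20

Each adjacent swap fixes exactly one inversion, so the minimum swap count equals the number of inversions.
Count inversions — for each element, later elements that are smaller:
13: 11, 6, 3, 2 → 4
11: 6, 3, 2 → 3
33: 6, 3, 2, 32 → 4
6: 3, 2 → 2
34: 3, 2, 32 → 3
35: 3, 2, 32 → 3
3: 2 → 1
2: none → 0
32: none → 0
Total inversions: 4 + 3 + 4 + 2 + 3 + 3 + 1 + 0 + 0 = 20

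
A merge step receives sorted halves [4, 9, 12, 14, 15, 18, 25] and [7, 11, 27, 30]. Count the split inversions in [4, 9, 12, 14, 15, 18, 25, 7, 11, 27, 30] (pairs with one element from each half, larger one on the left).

For each element r of the right run, count left-run elements greater than r:
r = 7: 9, 12, 14, 15, 18, 25 → 6
r = 11: 12, 14, 15, 18, 25 → 5
r = 27: none → 0
r = 30: none → 0
Cross-inversions: 6 + 5 + 0 + 0 = 11

Cross-inversions: 11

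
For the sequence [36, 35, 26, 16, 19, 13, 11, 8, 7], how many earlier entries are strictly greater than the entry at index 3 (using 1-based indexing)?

2 such elements

The element at index 3 is 26.
Elements before it: 36, 35
Those larger than 26: 36, 35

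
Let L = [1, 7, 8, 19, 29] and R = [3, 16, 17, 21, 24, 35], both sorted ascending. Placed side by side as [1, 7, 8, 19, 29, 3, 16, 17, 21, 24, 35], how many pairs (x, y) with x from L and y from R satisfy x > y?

10

Take each right-half value and tally the left-half values above it:
r = 3: 7, 8, 19, 29 → 4
r = 16: 19, 29 → 2
r = 17: 19, 29 → 2
r = 21: 29 → 1
r = 24: 29 → 1
r = 35: none → 0
Cross-inversions: 4 + 2 + 2 + 1 + 1 + 0 = 10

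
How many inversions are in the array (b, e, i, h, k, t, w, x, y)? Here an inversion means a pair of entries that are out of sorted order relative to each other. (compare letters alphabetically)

For each element, count later entries that are smaller:
b → none → 0
e → none → 0
i → h → 1
h → none → 0
k → none → 0
t → none → 0
w → none → 0
x → none → 0
y → none → 0
Sum: 0 + 0 + 1 + 0 + 0 + 0 + 0 + 0 + 0 = 1

1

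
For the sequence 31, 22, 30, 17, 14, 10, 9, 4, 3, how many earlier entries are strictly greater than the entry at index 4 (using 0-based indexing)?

4

The element at index 4 is 14.
Elements before it: 31, 22, 30, 17
Those larger than 14: 31, 22, 30, 17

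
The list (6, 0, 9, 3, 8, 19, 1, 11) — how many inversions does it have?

10

Count, for each position, how many later elements it exceeds:
6: 3
0: 0
9: 3
3: 1
8: 1
19: 2
1: 0
11: 0
Sum: 3 + 0 + 3 + 1 + 1 + 2 + 0 + 0 = 10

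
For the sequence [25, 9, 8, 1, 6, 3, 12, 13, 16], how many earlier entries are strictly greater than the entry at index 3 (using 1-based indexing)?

2

The element at index 3 is 8.
Elements before it: 25, 9
Those larger than 8: 25, 9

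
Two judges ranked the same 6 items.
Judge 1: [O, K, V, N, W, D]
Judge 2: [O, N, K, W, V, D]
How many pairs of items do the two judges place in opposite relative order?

3

Assign each item its position (1..6) in the first ordering, then rewrite the second ordering as that position sequence:
positions: O→1, K→2, V→3, N→4, W→5, D→6
second ordering as positions: [1, 4, 2, 5, 3, 6]
Discordant pairs = inversions in this position sequence.
1: 0
4: 2, 3 → 2
2: 0
5: 3 → 1
3: 0
6: 0
Total: 0 + 2 + 0 + 1 + 0 + 0 = 3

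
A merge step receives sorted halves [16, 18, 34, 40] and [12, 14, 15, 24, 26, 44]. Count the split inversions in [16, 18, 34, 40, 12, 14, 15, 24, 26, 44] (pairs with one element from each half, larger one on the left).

16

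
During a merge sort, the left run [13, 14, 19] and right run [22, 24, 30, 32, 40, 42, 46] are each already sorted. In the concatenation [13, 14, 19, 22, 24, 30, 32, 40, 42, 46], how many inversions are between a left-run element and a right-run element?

0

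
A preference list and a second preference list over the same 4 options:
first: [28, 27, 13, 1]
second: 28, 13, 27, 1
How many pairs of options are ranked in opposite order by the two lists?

Assign each item its position (1..4) in the first ordering, then rewrite the second ordering as that position sequence:
positions: 28→1, 27→2, 13→3, 1→4
second ordering as positions: [1, 3, 2, 4]
Discordant pairs = inversions in this position sequence.
1: 0
3: 2 → 1
2: 0
4: 0
Total: 0 + 1 + 0 + 0 = 1

Pairs: 1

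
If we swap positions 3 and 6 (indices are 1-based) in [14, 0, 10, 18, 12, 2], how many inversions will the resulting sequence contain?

Positions 3 and 6 hold 10 and 2; after swapping, the array is [14, 0, 2, 18, 12, 10].
Sweep left to right; for each value list the smaller values that follow it:
14 → 0, 2, 12, 10 → 4
0 → none → 0
2 → none → 0
18 → 12, 10 → 2
12 → 10 → 1
10 → none → 0
Sum: 4 + 0 + 0 + 2 + 1 + 0 = 7

7 inversions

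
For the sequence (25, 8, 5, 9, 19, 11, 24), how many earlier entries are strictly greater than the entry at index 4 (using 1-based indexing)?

1

The element at index 4 is 9.
Elements before it: 25, 8, 5
Those larger than 9: 25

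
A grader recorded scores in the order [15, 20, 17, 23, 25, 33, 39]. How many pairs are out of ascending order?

1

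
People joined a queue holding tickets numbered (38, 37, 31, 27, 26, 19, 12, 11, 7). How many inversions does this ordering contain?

36 inversions

For each element, count later entries that are smaller:
38 → 37, 31, 27, 26, 19, 12, 11, 7 → 8
37 → 31, 27, 26, 19, 12, 11, 7 → 7
31 → 27, 26, 19, 12, 11, 7 → 6
27 → 26, 19, 12, 11, 7 → 5
26 → 19, 12, 11, 7 → 4
19 → 12, 11, 7 → 3
12 → 11, 7 → 2
11 → 7 → 1
7 → none → 0
Sum: 8 + 7 + 6 + 5 + 4 + 3 + 2 + 1 + 0 = 36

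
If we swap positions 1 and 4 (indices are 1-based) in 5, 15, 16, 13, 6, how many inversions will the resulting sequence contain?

Positions 1 and 4 hold 5 and 13; after swapping, the array is [13, 15, 16, 5, 6].
Count, for each position, how many later elements it exceeds:
13 → 5, 6 → 2
15 → 5, 6 → 2
16 → 5, 6 → 2
5 → none → 0
6 → none → 0
Sum: 2 + 2 + 2 + 0 + 0 = 6

6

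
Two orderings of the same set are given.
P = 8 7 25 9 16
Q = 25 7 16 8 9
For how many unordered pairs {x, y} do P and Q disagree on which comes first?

Assign each item its position (1..5) in the first ordering, then rewrite the second ordering as that position sequence:
positions: 8→1, 7→2, 25→3, 9→4, 16→5
second ordering as positions: [3, 2, 5, 1, 4]
Discordant pairs = inversions in this position sequence.
3: 2, 1 → 2
2: 1 → 1
5: 1, 4 → 2
1: 0
4: 0
Total: 2 + 1 + 2 + 0 + 0 = 5

5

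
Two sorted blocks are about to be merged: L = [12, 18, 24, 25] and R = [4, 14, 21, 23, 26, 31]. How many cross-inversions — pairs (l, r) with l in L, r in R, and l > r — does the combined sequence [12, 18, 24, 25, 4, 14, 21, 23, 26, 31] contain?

Cross-inversions: 11

Count, for every r in R, how many entries of L exceed r:
r = 4: 12, 18, 24, 25 → 4
r = 14: 18, 24, 25 → 3
r = 21: 24, 25 → 2
r = 23: 24, 25 → 2
r = 26: none → 0
r = 31: none → 0
Cross-inversions: 4 + 3 + 2 + 2 + 0 + 0 = 11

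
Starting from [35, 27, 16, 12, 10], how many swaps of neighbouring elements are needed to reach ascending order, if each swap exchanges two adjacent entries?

10 adjacent swaps

Each adjacent swap fixes exactly one inversion, so the minimum swap count equals the number of inversions.
Count inversions — for each element, later elements that are smaller:
35: 27, 16, 12, 10 → 4
27: 16, 12, 10 → 3
16: 12, 10 → 2
12: 10 → 1
10: none → 0
Total inversions: 4 + 3 + 2 + 1 + 0 = 10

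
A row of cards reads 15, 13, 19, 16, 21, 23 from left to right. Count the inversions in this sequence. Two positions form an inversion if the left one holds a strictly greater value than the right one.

Inversions: 2

Count, for each position, how many later elements it exceeds:
15 → 13 → 1
13 → none → 0
19 → 16 → 1
16 → none → 0
21 → none → 0
23 → none → 0
Sum: 1 + 0 + 1 + 0 + 0 + 0 = 2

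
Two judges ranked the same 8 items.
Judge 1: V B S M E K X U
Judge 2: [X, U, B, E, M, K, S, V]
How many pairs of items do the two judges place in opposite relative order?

Assign each item its position (1..8) in the first ordering, then rewrite the second ordering as that position sequence:
positions: V→1, B→2, S→3, M→4, E→5, K→6, X→7, U→8
second ordering as positions: [7, 8, 2, 5, 4, 6, 3, 1]
Discordant pairs = inversions in this position sequence.
7: 2, 5, 4, 6, 3, 1 → 6
8: 2, 5, 4, 6, 3, 1 → 6
2: 1 → 1
5: 4, 3, 1 → 3
4: 3, 1 → 2
6: 3, 1 → 2
3: 1 → 1
1: 0
Total: 6 + 6 + 1 + 3 + 2 + 2 + 1 + 0 = 21

21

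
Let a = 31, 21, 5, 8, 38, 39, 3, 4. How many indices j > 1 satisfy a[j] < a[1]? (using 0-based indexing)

4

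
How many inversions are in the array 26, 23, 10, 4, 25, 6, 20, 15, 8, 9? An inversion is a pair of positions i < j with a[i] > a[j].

30

Sweep left to right; for each value list the smaller values that follow it:
26 → 23, 10, 4, 25, 6, 20, 15, 8, 9 → 9
23 → 10, 4, 6, 20, 15, 8, 9 → 7
10 → 4, 6, 8, 9 → 4
4 → none → 0
25 → 6, 20, 15, 8, 9 → 5
6 → none → 0
20 → 15, 8, 9 → 3
15 → 8, 9 → 2
8 → none → 0
9 → none → 0
Sum: 9 + 7 + 4 + 0 + 5 + 0 + 3 + 2 + 0 + 0 = 30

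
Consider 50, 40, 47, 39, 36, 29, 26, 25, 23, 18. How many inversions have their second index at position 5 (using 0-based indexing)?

The element at index 5 is 29.
Elements before it: 50, 40, 47, 39, 36
Those larger than 29: 50, 40, 47, 39, 36

5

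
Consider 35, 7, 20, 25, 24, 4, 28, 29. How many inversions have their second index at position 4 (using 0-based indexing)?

2

The element at index 4 is 24.
Elements before it: 35, 7, 20, 25
Those larger than 24: 35, 25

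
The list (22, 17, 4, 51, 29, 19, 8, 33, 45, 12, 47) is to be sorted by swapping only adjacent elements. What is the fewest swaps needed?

Each adjacent swap fixes exactly one inversion, so the minimum swap count equals the number of inversions.
Count inversions — for each element, later elements that are smaller:
22: 17, 4, 19, 8, 12 → 5
17: 4, 8, 12 → 3
4: none → 0
51: 29, 19, 8, 33, 45, 12, 47 → 7
29: 19, 8, 12 → 3
19: 8, 12 → 2
8: none → 0
33: 12 → 1
45: 12 → 1
12: none → 0
47: none → 0
Total inversions: 5 + 3 + 0 + 7 + 3 + 2 + 0 + 1 + 1 + 0 + 0 = 22

22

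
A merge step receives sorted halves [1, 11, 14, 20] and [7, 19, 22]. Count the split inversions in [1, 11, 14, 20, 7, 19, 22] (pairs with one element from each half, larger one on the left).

There are 4 cross-inversions.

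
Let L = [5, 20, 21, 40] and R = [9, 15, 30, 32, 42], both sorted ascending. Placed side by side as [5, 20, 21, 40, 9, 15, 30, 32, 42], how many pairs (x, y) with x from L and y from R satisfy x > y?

Count, for every r in R, how many entries of L exceed r:
r = 9: 20, 21, 40 → 3
r = 15: 20, 21, 40 → 3
r = 30: 40 → 1
r = 32: 40 → 1
r = 42: none → 0
Cross-inversions: 3 + 3 + 1 + 1 + 0 = 8

8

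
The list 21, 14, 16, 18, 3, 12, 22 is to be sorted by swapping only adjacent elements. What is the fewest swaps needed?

Swaps: 11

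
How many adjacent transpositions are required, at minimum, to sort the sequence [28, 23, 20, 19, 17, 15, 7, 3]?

28

Each adjacent swap fixes exactly one inversion, so the minimum swap count equals the number of inversions.
Count inversions — for each element, later elements that are smaller:
28: 23, 20, 19, 17, 15, 7, 3 → 7
23: 20, 19, 17, 15, 7, 3 → 6
20: 19, 17, 15, 7, 3 → 5
19: 17, 15, 7, 3 → 4
17: 15, 7, 3 → 3
15: 7, 3 → 2
7: 3 → 1
3: none → 0
Total inversions: 7 + 6 + 5 + 4 + 3 + 2 + 1 + 0 = 28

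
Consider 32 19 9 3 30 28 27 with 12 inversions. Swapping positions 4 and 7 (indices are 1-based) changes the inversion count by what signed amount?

+1

Positions 4 and 7 hold 3 and 27; after swapping, the array is [32, 19, 9, 27, 30, 28, 3].
Element-by-element contributions:
32: 6
19: 2
9: 1
27: 1
30: 2
28: 1
3: 0
Sum: 6 + 2 + 1 + 1 + 2 + 1 + 0 = 13
Change: 13 − 12 = +1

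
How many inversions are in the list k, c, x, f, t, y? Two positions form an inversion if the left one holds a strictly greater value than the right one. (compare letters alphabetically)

4

Sweep left to right; for each value list the smaller values that follow it:
k: 2
c: 0
x: 2
f: 0
t: 0
y: 0
Sum: 2 + 0 + 2 + 0 + 0 + 0 = 4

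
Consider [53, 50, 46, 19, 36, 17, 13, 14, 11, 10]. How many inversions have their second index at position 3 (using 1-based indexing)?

2

The element at index 3 is 46.
Elements before it: 53, 50
Those larger than 46: 53, 50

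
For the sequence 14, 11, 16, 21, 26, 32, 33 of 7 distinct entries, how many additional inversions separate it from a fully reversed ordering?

Maximum inversions for 7 distinct elements is C(7, 2) = 7·6/2 = 21.
Current inversions — for each element, count later smaller elements:
14: 1
11: 0
16: 0
21: 0
26: 0
32: 0
33: 0
Current total: 1 + 0 + 0 + 0 + 0 + 0 + 0 = 1
Shortfall: 21 − 1 = 20

20 inversions short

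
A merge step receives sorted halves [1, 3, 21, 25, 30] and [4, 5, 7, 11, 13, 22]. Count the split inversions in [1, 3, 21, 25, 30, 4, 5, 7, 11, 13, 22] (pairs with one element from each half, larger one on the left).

Take each right-half value and tally the left-half values above it:
r = 4: 21, 25, 30 → 3
r = 5: 21, 25, 30 → 3
r = 7: 21, 25, 30 → 3
r = 11: 21, 25, 30 → 3
r = 13: 21, 25, 30 → 3
r = 22: 25, 30 → 2
Cross-inversions: 3 + 3 + 3 + 3 + 3 + 2 = 17

17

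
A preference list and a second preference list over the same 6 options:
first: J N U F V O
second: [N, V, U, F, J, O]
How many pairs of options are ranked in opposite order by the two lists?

6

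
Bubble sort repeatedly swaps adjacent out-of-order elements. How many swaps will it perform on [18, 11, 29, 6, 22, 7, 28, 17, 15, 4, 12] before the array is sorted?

34 adjacent swaps

Each adjacent swap fixes exactly one inversion, so the minimum swap count equals the number of inversions.
Count inversions — for each element, later elements that are smaller:
18: 11, 6, 7, 17, 15, 4, 12 → 7
11: 6, 7, 4 → 3
29: 6, 22, 7, 28, 17, 15, 4, 12 → 8
6: 4 → 1
22: 7, 17, 15, 4, 12 → 5
7: 4 → 1
28: 17, 15, 4, 12 → 4
17: 15, 4, 12 → 3
15: 4, 12 → 2
4: none → 0
12: none → 0
Total inversions: 7 + 3 + 8 + 1 + 5 + 1 + 4 + 3 + 2 + 0 + 0 = 34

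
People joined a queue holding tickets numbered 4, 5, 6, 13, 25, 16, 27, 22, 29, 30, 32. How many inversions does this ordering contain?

Sweep left to right; for each value list the smaller values that follow it:
4: 0
5: 0
6: 0
13: 0
25: 2
16: 0
27: 1
22: 0
29: 0
30: 0
32: 0
Sum: 0 + 0 + 0 + 0 + 2 + 0 + 1 + 0 + 0 + 0 + 0 = 3

3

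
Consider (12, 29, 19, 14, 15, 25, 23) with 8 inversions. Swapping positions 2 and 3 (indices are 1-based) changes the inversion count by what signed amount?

-1

Positions 2 and 3 hold 29 and 19; after swapping, the array is [12, 19, 29, 14, 15, 25, 23].
Element-by-element contributions:
12 → none → 0
19 → 14, 15 → 2
29 → 14, 15, 25, 23 → 4
14 → none → 0
15 → none → 0
25 → 23 → 1
23 → none → 0
Sum: 0 + 2 + 4 + 0 + 0 + 1 + 0 = 7
Change: 7 − 8 = -1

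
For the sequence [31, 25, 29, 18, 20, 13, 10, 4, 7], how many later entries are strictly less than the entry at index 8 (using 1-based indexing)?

The element at index 8 is 4.
Elements after it: 7
None of them are smaller than 4.

0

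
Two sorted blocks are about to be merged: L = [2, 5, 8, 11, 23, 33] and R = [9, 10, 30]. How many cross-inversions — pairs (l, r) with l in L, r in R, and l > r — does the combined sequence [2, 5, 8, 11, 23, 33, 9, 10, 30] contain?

Split inversions: 7

Take each right-half value and tally the left-half values above it:
r = 9: 11, 23, 33 → 3
r = 10: 11, 23, 33 → 3
r = 30: 33 → 1
Cross-inversions: 3 + 3 + 1 = 7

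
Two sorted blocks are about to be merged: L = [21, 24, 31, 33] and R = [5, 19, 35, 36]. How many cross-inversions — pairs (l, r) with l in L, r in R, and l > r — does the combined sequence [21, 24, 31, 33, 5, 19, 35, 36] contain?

8

Take each right-half value and tally the left-half values above it:
r = 5: 21, 24, 31, 33 → 4
r = 19: 21, 24, 31, 33 → 4
r = 35: none → 0
r = 36: none → 0
Cross-inversions: 4 + 4 + 0 + 0 = 8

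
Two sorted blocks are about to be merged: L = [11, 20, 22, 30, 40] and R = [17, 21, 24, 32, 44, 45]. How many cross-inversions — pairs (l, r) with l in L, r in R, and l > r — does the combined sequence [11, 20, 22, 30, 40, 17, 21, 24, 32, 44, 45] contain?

10 cross-inversions

Take each right-half value and tally the left-half values above it:
r = 17: 20, 22, 30, 40 → 4
r = 21: 22, 30, 40 → 3
r = 24: 30, 40 → 2
r = 32: 40 → 1
r = 44: none → 0
r = 45: none → 0
Cross-inversions: 4 + 3 + 2 + 1 + 0 + 0 = 10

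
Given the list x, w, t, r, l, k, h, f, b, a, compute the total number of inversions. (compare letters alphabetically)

There are 45 inversions.

Sweep left to right; for each value list the smaller values that follow it:
x → w, t, r, l, k, h, f, b, a → 9
w → t, r, l, k, h, f, b, a → 8
t → r, l, k, h, f, b, a → 7
r → l, k, h, f, b, a → 6
l → k, h, f, b, a → 5
k → h, f, b, a → 4
h → f, b, a → 3
f → b, a → 2
b → a → 1
a → none → 0
Sum: 9 + 8 + 7 + 6 + 5 + 4 + 3 + 2 + 1 + 0 = 45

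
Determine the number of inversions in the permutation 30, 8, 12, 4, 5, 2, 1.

Element-by-element contributions:
30 → 8, 12, 4, 5, 2, 1 → 6
8 → 4, 5, 2, 1 → 4
12 → 4, 5, 2, 1 → 4
4 → 2, 1 → 2
5 → 2, 1 → 2
2 → 1 → 1
1 → none → 0
Sum: 6 + 4 + 4 + 2 + 2 + 1 + 0 = 19

19 out-of-order pairs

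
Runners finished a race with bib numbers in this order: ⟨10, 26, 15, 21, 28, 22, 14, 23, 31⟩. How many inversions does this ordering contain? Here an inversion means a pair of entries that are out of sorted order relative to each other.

11

Count, for each position, how many later elements it exceeds:
10: 0
26: 5
15: 1
21: 1
28: 3
22: 1
14: 0
23: 0
31: 0
Sum: 0 + 5 + 1 + 1 + 3 + 1 + 0 + 0 + 0 = 11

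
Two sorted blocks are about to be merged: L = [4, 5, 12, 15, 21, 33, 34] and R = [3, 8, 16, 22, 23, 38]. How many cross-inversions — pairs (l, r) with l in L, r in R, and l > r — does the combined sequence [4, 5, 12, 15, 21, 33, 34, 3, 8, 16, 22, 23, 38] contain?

19 cross-inversions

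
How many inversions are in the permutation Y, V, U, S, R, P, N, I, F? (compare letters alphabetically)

36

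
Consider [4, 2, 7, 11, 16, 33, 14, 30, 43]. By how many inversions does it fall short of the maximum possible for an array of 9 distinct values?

32 inversions short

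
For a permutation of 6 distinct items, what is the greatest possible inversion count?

A reversed (strictly descending) arrangement makes every pair an inversion, giving C(6, 2) inversions.
C(6, 2) = 6·5/2 = 15

There are 15 inversions.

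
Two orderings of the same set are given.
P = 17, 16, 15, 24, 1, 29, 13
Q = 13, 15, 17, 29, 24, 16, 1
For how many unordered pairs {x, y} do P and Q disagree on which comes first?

Assign each item its position (1..7) in the first ordering, then rewrite the second ordering as that position sequence:
positions: 17→1, 16→2, 15→3, 24→4, 1→5, 29→6, 13→7
second ordering as positions: [7, 3, 1, 6, 4, 2, 5]
Discordant pairs = inversions in this position sequence.
7: 3, 1, 6, 4, 2, 5 → 6
3: 1, 2 → 2
1: 0
6: 4, 2, 5 → 3
4: 2 → 1
2: 0
5: 0
Total: 6 + 2 + 0 + 3 + 1 + 0 + 0 = 12

Disagreeing pairs: 12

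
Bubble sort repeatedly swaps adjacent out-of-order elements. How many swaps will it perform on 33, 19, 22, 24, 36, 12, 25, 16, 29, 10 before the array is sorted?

Minimum adjacent swaps = number of inversions (each swap of adjacent out-of-order elements removes one inversion and no swap can remove more).
Count inversions — for each element, later elements that are smaller:
33: 19, 22, 24, 12, 25, 16, 29, 10 → 8
19: 12, 16, 10 → 3
22: 12, 16, 10 → 3
24: 12, 16, 10 → 3
36: 12, 25, 16, 29, 10 → 5
12: 10 → 1
25: 16, 10 → 2
16: 10 → 1
29: 10 → 1
10: none → 0
Total inversions: 8 + 3 + 3 + 3 + 5 + 1 + 2 + 1 + 1 + 0 = 27

27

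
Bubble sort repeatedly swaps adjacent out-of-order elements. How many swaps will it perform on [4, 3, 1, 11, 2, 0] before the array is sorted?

11

The minimum number of adjacent swaps to sort an array equals its inversion count, since every such swap removes exactly one inversion.
Count inversions — for each element, later elements that are smaller:
4: 3, 1, 2, 0 → 4
3: 1, 2, 0 → 3
1: 0 → 1
11: 2, 0 → 2
2: 0 → 1
0: none → 0
Total inversions: 4 + 3 + 1 + 2 + 1 + 0 = 11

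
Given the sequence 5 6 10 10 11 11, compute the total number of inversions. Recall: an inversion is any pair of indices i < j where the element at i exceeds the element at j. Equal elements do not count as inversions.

Inversions: 0

Out-of-order index pairs (0-indexed):
(none)
That's 0 pairs.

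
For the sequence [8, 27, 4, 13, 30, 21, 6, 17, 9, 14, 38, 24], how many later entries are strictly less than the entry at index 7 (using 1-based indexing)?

The element at index 7 is 6.
Elements after it: 17, 9, 14, 38, 24
None of them are smaller than 6.

0 such elements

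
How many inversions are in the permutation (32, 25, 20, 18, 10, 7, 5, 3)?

Inversions: 28

Count, for each position, how many later elements it exceeds:
32: 7
25: 6
20: 5
18: 4
10: 3
7: 2
5: 1
3: 0
Sum: 7 + 6 + 5 + 4 + 3 + 2 + 1 + 0 = 28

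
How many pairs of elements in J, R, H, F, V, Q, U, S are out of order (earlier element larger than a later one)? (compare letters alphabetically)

10 out-of-order pairs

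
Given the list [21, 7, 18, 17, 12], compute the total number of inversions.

7 inversions

Sweep left to right; for each value list the smaller values that follow it:
21 → 7, 18, 17, 12 → 4
7 → none → 0
18 → 17, 12 → 2
17 → 12 → 1
12 → none → 0
Sum: 4 + 0 + 2 + 1 + 0 = 7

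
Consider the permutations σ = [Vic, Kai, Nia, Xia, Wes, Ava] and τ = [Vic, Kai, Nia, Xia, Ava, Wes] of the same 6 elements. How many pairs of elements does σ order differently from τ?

Assign each item its position (1..6) in the first ordering, then rewrite the second ordering as that position sequence:
positions: Vic→1, Kai→2, Nia→3, Xia→4, Wes→5, Ava→6
second ordering as positions: [1, 2, 3, 4, 6, 5]
Discordant pairs = inversions in this position sequence.
1: 0
2: 0
3: 0
4: 0
6: 5 → 1
5: 0
Total: 0 + 0 + 0 + 0 + 1 + 0 = 1

1 discordant pair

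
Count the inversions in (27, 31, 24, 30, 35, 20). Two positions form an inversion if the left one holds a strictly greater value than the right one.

For each element, count later entries that are smaller:
27: 2
31: 3
24: 1
30: 1
35: 1
20: 0
Sum: 2 + 3 + 1 + 1 + 1 + 0 = 8

8 inversions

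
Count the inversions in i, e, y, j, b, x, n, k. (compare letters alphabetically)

Sweep left to right; for each value list the smaller values that follow it:
i → e, b → 2
e → b → 1
y → j, b, x, n, k → 5
j → b → 1
b → none → 0
x → n, k → 2
n → k → 1
k → none → 0
Sum: 2 + 1 + 5 + 1 + 0 + 2 + 1 + 0 = 12

12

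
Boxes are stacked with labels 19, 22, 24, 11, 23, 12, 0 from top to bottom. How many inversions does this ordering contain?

For each element, count later entries that are smaller:
19 → 11, 12, 0 → 3
22 → 11, 12, 0 → 3
24 → 11, 23, 12, 0 → 4
11 → 0 → 1
23 → 12, 0 → 2
12 → 0 → 1
0 → none → 0
Sum: 3 + 3 + 4 + 1 + 2 + 1 + 0 = 14

14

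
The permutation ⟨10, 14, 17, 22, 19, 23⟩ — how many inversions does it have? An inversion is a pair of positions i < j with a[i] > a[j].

Listing every pair i<j with a[i]>a[j] (using 1-based positions):
(4,5): 22 > 19
That's 1 pair.

1 out-of-order pair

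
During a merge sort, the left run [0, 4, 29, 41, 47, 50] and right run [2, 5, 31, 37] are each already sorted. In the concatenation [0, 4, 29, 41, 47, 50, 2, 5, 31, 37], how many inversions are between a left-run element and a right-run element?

15

For each element r of the right run, count left-run elements greater than r:
r = 2: 4, 29, 41, 47, 50 → 5
r = 5: 29, 41, 47, 50 → 4
r = 31: 41, 47, 50 → 3
r = 37: 41, 47, 50 → 3
Cross-inversions: 5 + 4 + 3 + 3 = 15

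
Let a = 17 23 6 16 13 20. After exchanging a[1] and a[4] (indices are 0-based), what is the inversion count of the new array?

5

Positions 1 and 4 hold 23 and 13; after swapping, the array is [17, 13, 6, 16, 23, 20].
Count, for each position, how many later elements it exceeds:
17 → 13, 6, 16 → 3
13 → 6 → 1
6 → none → 0
16 → none → 0
23 → 20 → 1
20 → none → 0
Sum: 3 + 1 + 0 + 0 + 1 + 0 = 5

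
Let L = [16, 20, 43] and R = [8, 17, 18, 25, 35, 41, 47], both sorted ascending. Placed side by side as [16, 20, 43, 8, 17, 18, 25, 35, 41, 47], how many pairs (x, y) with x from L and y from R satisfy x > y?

10

For each element r of the right run, count left-run elements greater than r:
r = 8: 16, 20, 43 → 3
r = 17: 20, 43 → 2
r = 18: 20, 43 → 2
r = 25: 43 → 1
r = 35: 43 → 1
r = 41: 43 → 1
r = 47: none → 0
Cross-inversions: 3 + 2 + 2 + 1 + 1 + 1 + 0 = 10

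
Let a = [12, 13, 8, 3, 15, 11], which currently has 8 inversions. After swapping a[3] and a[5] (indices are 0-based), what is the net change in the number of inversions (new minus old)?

+1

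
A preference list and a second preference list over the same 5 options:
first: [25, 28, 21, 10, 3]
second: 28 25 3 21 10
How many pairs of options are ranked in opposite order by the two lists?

Assign each item its position (1..5) in the first ordering, then rewrite the second ordering as that position sequence:
positions: 25→1, 28→2, 21→3, 10→4, 3→5
second ordering as positions: [2, 1, 5, 3, 4]
Discordant pairs = inversions in this position sequence.
2: 1 → 1
1: 0
5: 3, 4 → 2
3: 0
4: 0
Total: 1 + 0 + 2 + 0 + 0 = 3

3 pairs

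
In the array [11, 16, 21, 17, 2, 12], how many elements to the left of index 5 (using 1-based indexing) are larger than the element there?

4

The element at index 5 is 2.
Elements before it: 11, 16, 21, 17
Those larger than 2: 11, 16, 21, 17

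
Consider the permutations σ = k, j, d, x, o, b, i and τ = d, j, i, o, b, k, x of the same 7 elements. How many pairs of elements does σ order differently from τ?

11 discordant pairs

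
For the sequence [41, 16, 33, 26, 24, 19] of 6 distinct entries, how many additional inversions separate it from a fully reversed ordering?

Maximum inversions for 6 distinct elements is C(6, 2) = 6·5/2 = 15.
Current inversions — for each element, count later smaller elements:
41: 5
16: 0
33: 3
26: 2
24: 1
19: 0
Current total: 5 + 0 + 3 + 2 + 1 + 0 = 11
Shortfall: 15 − 11 = 4

4 inversions short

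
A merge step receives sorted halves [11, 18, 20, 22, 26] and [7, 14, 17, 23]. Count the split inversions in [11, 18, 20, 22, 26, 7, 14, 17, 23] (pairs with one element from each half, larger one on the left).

For each element r of the right run, count left-run elements greater than r:
r = 7: 11, 18, 20, 22, 26 → 5
r = 14: 18, 20, 22, 26 → 4
r = 17: 18, 20, 22, 26 → 4
r = 23: 26 → 1
Cross-inversions: 5 + 4 + 4 + 1 = 14

14 split inversions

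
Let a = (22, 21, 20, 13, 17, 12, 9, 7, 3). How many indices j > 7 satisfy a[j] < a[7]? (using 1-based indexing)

The element at index 7 is 9.
Elements after it: 7, 3
Those smaller than 9: 7, 3

2 such elements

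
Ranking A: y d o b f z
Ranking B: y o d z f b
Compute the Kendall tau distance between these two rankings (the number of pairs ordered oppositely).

Assign each item its position (1..6) in the first ordering, then rewrite the second ordering as that position sequence:
positions: y→1, d→2, o→3, b→4, f→5, z→6
second ordering as positions: [1, 3, 2, 6, 5, 4]
Discordant pairs = inversions in this position sequence.
1: 0
3: 2 → 1
2: 0
6: 5, 4 → 2
5: 4 → 1
4: 0
Total: 0 + 1 + 0 + 2 + 1 + 0 = 4

4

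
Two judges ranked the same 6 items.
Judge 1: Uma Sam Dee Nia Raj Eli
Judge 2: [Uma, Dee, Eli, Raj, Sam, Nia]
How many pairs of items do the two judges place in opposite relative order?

Assign each item its position (1..6) in the first ordering, then rewrite the second ordering as that position sequence:
positions: Uma→1, Sam→2, Dee→3, Nia→4, Raj→5, Eli→6
second ordering as positions: [1, 3, 6, 5, 2, 4]
Discordant pairs = inversions in this position sequence.
1: 0
3: 2 → 1
6: 5, 2, 4 → 3
5: 2, 4 → 2
2: 0
4: 0
Total: 0 + 1 + 3 + 2 + 0 + 0 = 6

6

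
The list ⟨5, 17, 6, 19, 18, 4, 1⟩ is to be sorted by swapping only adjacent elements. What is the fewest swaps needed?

Each adjacent swap fixes exactly one inversion, so the minimum swap count equals the number of inversions.
Count inversions — for each element, later elements that are smaller:
5: 4, 1 → 2
17: 6, 4, 1 → 3
6: 4, 1 → 2
19: 18, 4, 1 → 3
18: 4, 1 → 2
4: 1 → 1
1: none → 0
Total inversions: 2 + 3 + 2 + 3 + 2 + 1 + 0 = 13

13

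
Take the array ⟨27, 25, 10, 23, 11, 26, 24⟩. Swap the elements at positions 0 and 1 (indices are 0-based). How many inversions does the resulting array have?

Positions 0 and 1 hold 27 and 25; after swapping, the array is [25, 27, 10, 23, 11, 26, 24].
Count, for each position, how many later elements it exceeds:
25: 4
27: 5
10: 0
23: 1
11: 0
26: 1
24: 0
Sum: 4 + 5 + 0 + 1 + 0 + 1 + 0 = 11

11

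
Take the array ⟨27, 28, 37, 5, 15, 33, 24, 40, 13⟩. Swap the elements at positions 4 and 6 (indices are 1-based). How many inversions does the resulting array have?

21

Positions 4 and 6 hold 5 and 33; after swapping, the array is [27, 28, 37, 33, 15, 5, 24, 40, 13].
Count, for each position, how many later elements it exceeds:
27: 4
28: 4
37: 5
33: 4
15: 2
5: 0
24: 1
40: 1
13: 0
Sum: 4 + 4 + 5 + 4 + 2 + 0 + 1 + 1 + 0 = 21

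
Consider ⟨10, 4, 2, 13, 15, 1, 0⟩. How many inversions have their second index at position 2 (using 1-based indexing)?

The element at index 2 is 4.
Elements before it: 10
Those larger than 4: 10

1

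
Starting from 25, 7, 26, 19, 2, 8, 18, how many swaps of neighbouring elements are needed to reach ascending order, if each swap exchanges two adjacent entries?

13 adjacent swaps

Minimum adjacent swaps = number of inversions (each swap of adjacent out-of-order elements removes one inversion and no swap can remove more).
Count inversions — for each element, later elements that are smaller:
25: 7, 19, 2, 8, 18 → 5
7: 2 → 1
26: 19, 2, 8, 18 → 4
19: 2, 8, 18 → 3
2: none → 0
8: none → 0
18: none → 0
Total inversions: 5 + 1 + 4 + 3 + 0 + 0 + 0 = 13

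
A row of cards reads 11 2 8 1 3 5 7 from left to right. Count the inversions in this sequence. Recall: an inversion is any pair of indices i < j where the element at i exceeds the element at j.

Element-by-element contributions:
11: 6
2: 1
8: 4
1: 0
3: 0
5: 0
7: 0
Sum: 6 + 1 + 4 + 0 + 0 + 0 + 0 = 11

There are 11 out-of-order pairs.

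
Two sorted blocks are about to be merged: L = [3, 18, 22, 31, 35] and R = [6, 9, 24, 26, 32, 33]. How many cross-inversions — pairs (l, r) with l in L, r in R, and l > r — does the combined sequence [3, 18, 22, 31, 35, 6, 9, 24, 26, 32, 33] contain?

Take each right-half value and tally the left-half values above it:
r = 6: 18, 22, 31, 35 → 4
r = 9: 18, 22, 31, 35 → 4
r = 24: 31, 35 → 2
r = 26: 31, 35 → 2
r = 32: 35 → 1
r = 33: 35 → 1
Cross-inversions: 4 + 4 + 2 + 2 + 1 + 1 = 14

Cross-inversions: 14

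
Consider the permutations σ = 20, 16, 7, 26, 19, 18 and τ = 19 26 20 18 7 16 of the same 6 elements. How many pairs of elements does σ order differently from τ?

Discordant pairs: 10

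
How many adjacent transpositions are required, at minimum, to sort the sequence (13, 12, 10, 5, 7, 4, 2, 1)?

27 adjacent swaps

Minimum adjacent swaps = number of inversions (each swap of adjacent out-of-order elements removes one inversion and no swap can remove more).
Count inversions — for each element, later elements that are smaller:
13: 12, 10, 5, 7, 4, 2, 1 → 7
12: 10, 5, 7, 4, 2, 1 → 6
10: 5, 7, 4, 2, 1 → 5
5: 4, 2, 1 → 3
7: 4, 2, 1 → 3
4: 2, 1 → 2
2: 1 → 1
1: none → 0
Total inversions: 7 + 6 + 5 + 3 + 3 + 2 + 1 + 0 = 27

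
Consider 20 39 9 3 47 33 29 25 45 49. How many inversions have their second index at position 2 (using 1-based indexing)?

0

The element at index 2 is 39.
Elements before it: 20
None of them are larger than 39.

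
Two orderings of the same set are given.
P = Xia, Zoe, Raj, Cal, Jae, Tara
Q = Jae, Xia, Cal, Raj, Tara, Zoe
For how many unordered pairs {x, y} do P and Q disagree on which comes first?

Assign each item its position (1..6) in the first ordering, then rewrite the second ordering as that position sequence:
positions: Xia→1, Zoe→2, Raj→3, Cal→4, Jae→5, Tara→6
second ordering as positions: [5, 1, 4, 3, 6, 2]
Discordant pairs = inversions in this position sequence.
5: 1, 4, 3, 2 → 4
1: 0
4: 3, 2 → 2
3: 2 → 1
6: 2 → 1
2: 0
Total: 4 + 0 + 2 + 1 + 1 + 0 = 8

8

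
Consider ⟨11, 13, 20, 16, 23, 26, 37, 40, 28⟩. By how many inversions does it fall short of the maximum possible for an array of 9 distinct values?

33

Maximum inversions for 9 distinct elements is C(9, 2) = 9·8/2 = 36.
Current inversions — for each element, count later smaller elements:
11: 0
13: 0
20: 1
16: 0
23: 0
26: 0
37: 1
40: 1
28: 0
Current total: 0 + 0 + 1 + 0 + 0 + 0 + 1 + 1 + 0 = 3
Shortfall: 36 − 3 = 33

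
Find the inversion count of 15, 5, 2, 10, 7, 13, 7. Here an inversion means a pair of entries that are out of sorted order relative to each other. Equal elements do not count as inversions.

For each element, count later entries that are smaller:
15 → 5, 2, 10, 7, 13, 7 → 6
5 → 2 → 1
2 → none → 0
10 → 7, 7 → 2
7 → none → 0
13 → 7 → 1
7 → none → 0
Sum: 6 + 1 + 0 + 2 + 0 + 1 + 0 = 10

10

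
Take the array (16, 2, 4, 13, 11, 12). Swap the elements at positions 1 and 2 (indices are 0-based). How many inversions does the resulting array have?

Positions 1 and 2 hold 2 and 4; after swapping, the array is [16, 4, 2, 13, 11, 12].
Sweep left to right; for each value list the smaller values that follow it:
16 → 4, 2, 13, 11, 12 → 5
4 → 2 → 1
2 → none → 0
13 → 11, 12 → 2
11 → none → 0
12 → none → 0
Sum: 5 + 1 + 0 + 2 + 0 + 0 = 8

8 inversions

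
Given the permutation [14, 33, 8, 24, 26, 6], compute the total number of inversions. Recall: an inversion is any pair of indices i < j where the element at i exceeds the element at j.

Listing every pair i<j with a[i]>a[j] (using 0-based positions):
(0,2): 14 > 8
(0,5): 14 > 6
(1,2): 33 > 8
(1,3): 33 > 24
(1,4): 33 > 26
(1,5): 33 > 6
(2,5): 8 > 6
(3,5): 24 > 6
(4,5): 26 > 6
That's 9 pairs.

9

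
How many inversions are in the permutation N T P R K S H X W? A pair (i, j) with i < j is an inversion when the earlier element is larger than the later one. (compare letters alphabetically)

For each element, count later entries that are smaller:
N → K, H → 2
T → P, R, K, S, H → 5
P → K, H → 2
R → K, H → 2
K → H → 1
S → H → 1
H → none → 0
X → W → 1
W → none → 0
Sum: 2 + 5 + 2 + 2 + 1 + 1 + 0 + 1 + 0 = 14

14 inversions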